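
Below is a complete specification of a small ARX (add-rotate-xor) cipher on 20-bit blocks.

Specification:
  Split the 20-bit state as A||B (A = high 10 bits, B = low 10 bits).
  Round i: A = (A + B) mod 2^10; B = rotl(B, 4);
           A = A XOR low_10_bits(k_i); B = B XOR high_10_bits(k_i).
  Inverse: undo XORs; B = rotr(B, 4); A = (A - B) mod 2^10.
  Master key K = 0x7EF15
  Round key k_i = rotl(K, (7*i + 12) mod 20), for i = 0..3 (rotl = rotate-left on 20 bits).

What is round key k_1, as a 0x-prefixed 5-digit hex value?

0xBF78A

K = 0x7EF15
k_0 = rotl(K, (7*0+12) mod 20) = rotl(K, 12) = 0x157EF
k_1 = rotl(K, (7*1+12) mod 20) = rotl(K, 19) = 0xBF78A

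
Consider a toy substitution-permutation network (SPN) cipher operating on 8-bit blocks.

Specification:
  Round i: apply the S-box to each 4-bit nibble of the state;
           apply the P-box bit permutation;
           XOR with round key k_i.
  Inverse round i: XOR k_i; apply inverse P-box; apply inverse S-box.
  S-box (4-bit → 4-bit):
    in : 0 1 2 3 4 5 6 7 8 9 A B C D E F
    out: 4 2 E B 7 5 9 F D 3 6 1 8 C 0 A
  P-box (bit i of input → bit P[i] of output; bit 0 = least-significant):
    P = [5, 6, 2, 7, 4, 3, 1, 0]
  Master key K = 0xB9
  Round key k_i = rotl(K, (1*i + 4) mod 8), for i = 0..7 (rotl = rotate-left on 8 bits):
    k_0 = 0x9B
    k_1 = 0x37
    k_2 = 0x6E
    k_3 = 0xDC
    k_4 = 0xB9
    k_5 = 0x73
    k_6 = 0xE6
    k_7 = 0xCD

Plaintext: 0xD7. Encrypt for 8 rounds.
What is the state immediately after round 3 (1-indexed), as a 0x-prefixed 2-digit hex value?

s_0 = plaintext = 0xD7
s_1 = Round(s_0, k_0) = 0x7C
s_2 = Round(s_1, k_1) = 0xAC
s_3 = Round(s_2, k_2) = 0xE4
s_4 = Round(s_3, k_3) = 0xB8
s_5 = Round(s_4, k_4) = 0x0D
s_6 = Round(s_5, k_5) = 0xF5
s_7 = Round(s_6, k_6) = 0xCB
s_8 = Round(s_7, k_7) = 0xEC

0xE4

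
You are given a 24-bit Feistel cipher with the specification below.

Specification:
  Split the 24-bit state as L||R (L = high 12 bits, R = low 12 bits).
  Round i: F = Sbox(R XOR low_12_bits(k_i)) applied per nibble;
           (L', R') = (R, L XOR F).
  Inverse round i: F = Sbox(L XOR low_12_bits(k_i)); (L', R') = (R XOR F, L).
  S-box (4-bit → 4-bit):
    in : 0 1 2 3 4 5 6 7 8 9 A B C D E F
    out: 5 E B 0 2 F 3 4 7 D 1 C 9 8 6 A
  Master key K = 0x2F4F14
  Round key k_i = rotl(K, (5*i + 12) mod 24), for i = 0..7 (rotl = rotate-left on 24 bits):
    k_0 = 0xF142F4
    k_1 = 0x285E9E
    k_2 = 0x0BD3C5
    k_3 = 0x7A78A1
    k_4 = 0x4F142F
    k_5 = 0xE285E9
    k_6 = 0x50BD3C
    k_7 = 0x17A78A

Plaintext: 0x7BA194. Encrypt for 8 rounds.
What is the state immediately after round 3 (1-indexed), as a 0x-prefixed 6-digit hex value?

s_0 = plaintext = 0x7BA194
s_1 = Round(s_0, k_0) = 0x19478F
s_2 = Round(s_1, k_1) = 0x78FC7A
s_3 = Round(s_2, k_2) = 0xC7AD45
s_4 = Round(s_3, k_3) = 0xD45318
s_5 = Round(s_4, k_4) = 0x318941
s_6 = Round(s_5, k_5) = 0x941A0F
s_7 = Round(s_6, k_6) = 0xA0FD41
s_8 = Round(s_7, k_7) = 0xD41B93

0xC7AD45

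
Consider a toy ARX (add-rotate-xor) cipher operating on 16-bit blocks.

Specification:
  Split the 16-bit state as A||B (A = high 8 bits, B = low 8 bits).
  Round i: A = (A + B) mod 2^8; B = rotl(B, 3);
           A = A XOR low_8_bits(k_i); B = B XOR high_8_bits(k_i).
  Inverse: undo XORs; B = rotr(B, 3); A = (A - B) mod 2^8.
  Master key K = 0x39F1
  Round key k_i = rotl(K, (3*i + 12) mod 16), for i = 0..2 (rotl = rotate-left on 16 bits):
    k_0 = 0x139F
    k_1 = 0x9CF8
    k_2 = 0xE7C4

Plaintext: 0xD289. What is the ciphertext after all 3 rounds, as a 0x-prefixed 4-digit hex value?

0x85D4

s_0 = plaintext = 0xD289
s_1 = Round(s_0, k_0) = 0xC45F
s_2 = Round(s_1, k_1) = 0xDB66
s_3 = Round(s_2, k_2) = 0x85D4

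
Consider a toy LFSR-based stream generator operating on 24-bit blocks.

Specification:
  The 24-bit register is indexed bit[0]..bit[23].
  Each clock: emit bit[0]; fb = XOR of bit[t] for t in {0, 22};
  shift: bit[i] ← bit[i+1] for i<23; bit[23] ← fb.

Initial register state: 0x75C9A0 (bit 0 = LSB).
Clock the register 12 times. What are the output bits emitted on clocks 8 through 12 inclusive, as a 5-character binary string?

reg_0 = 0x75C9A0
clock 1: out=0, reg = 0xBAE4D0
clock 2: out=0, reg = 0x5D7268
clock 3: out=0, reg = 0xAEB934
clock 4: out=0, reg = 0x575C9A
clock 5: out=0, reg = 0xABAE4D
clock 6: out=1, reg = 0xD5D726
clock 7: out=0, reg = 0xEAEB93
clock 8: out=1, reg = 0x7575C9
clock 9: out=1, reg = 0x3ABAE4
clock 10: out=0, reg = 0x1D5D72
clock 11: out=0, reg = 0x0EAEB9
clock 12: out=1, reg = 0x87575C

11001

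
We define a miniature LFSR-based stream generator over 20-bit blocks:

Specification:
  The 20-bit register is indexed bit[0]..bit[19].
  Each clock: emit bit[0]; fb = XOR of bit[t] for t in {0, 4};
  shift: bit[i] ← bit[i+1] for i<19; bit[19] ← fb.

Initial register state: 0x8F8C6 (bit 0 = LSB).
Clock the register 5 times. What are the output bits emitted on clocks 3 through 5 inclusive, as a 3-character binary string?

reg_0 = 0x8F8C6
clock 1: out=0, reg = 0x47C63
clock 2: out=1, reg = 0xA3E31
clock 3: out=1, reg = 0x51F18
clock 4: out=0, reg = 0xA8F8C
clock 5: out=0, reg = 0x547C6

100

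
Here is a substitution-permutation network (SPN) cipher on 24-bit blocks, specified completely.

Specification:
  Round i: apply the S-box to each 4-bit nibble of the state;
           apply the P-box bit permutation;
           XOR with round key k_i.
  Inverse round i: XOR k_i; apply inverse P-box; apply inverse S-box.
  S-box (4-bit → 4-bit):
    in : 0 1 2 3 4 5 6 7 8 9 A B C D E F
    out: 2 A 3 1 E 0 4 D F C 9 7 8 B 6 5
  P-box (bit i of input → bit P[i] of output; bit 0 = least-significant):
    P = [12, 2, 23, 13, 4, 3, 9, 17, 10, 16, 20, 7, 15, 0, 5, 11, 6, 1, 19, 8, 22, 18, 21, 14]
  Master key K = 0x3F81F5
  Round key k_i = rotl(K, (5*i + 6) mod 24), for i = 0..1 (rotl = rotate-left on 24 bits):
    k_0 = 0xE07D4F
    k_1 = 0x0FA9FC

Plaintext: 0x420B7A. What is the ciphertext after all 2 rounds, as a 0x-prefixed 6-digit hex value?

0x50CCB5

s_0 = plaintext = 0x420B7A
s_1 = Round(s_0, k_0) = 0xD70B1C
s_2 = Round(s_1, k_1) = 0x50CCB5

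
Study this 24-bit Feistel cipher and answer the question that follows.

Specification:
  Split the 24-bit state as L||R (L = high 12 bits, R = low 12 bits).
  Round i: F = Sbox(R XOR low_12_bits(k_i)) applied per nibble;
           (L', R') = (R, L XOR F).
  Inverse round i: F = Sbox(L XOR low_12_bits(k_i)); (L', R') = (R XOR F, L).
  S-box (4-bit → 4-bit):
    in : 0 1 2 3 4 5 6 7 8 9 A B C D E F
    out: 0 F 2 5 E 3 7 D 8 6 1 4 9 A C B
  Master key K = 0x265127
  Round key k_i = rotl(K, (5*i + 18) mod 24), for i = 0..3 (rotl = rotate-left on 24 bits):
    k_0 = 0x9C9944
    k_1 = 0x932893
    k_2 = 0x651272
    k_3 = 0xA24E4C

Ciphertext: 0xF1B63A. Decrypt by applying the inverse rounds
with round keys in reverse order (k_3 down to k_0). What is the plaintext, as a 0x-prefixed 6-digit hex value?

0x815C33

s_0 = ciphertext = 0xF1B63A
s_1 = InvRound(s_0, k_3) = 0x907F1B
s_2 = InvRound(s_1, k_2) = 0xBC8907
s_3 = InvRound(s_2, k_1) = 0xC33BC8
s_4 = InvRound(s_3, k_0) = 0x815C33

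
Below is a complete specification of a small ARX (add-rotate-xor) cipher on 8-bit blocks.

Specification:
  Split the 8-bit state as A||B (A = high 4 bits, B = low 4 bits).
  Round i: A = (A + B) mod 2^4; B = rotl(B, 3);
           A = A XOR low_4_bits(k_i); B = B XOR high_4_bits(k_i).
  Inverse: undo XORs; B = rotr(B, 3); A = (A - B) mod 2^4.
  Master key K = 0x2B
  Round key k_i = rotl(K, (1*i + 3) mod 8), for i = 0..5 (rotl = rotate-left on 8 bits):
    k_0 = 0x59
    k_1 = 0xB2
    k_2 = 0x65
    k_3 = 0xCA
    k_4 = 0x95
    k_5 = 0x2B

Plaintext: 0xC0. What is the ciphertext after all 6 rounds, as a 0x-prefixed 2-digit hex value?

s_0 = plaintext = 0xC0
s_1 = Round(s_0, k_0) = 0x55
s_2 = Round(s_1, k_1) = 0x81
s_3 = Round(s_2, k_2) = 0xCE
s_4 = Round(s_3, k_3) = 0x0B
s_5 = Round(s_4, k_4) = 0xE4
s_6 = Round(s_5, k_5) = 0x90

0x90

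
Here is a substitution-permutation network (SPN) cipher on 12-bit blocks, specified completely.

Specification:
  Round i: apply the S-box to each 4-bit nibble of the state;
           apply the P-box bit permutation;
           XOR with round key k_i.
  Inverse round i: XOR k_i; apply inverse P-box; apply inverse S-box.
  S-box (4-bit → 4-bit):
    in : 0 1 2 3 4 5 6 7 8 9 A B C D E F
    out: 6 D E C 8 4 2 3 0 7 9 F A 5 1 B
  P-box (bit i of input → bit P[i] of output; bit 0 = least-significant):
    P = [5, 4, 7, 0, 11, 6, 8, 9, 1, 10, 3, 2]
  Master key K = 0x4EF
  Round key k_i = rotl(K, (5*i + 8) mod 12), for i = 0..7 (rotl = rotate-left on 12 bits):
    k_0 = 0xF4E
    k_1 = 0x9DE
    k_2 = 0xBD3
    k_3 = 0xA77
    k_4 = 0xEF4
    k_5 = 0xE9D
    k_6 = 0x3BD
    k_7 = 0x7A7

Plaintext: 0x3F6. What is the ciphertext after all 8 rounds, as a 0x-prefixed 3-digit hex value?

0x603

s_0 = plaintext = 0x3F6
s_1 = Round(s_0, k_0) = 0x512
s_2 = Round(s_1, k_1) = 0x247
s_3 = Round(s_2, k_2) = 0xDEF
s_4 = Round(s_3, k_3) = 0x24C
s_5 = Round(s_4, k_4) = 0x8E9
s_6 = Round(s_5, k_5) = 0x62D
s_7 = Round(s_6, k_6) = 0x45D
s_8 = Round(s_7, k_7) = 0x603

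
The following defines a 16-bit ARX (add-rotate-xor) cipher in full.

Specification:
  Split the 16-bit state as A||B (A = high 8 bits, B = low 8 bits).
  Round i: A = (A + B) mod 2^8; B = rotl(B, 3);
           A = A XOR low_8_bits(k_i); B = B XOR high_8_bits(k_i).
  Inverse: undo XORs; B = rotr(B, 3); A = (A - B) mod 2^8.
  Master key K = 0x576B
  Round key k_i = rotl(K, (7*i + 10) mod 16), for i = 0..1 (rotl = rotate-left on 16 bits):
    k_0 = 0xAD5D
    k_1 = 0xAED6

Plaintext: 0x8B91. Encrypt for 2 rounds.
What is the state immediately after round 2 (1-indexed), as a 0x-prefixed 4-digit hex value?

0xB4A7

s_0 = plaintext = 0x8B91
s_1 = Round(s_0, k_0) = 0x4121
s_2 = Round(s_1, k_1) = 0xB4A7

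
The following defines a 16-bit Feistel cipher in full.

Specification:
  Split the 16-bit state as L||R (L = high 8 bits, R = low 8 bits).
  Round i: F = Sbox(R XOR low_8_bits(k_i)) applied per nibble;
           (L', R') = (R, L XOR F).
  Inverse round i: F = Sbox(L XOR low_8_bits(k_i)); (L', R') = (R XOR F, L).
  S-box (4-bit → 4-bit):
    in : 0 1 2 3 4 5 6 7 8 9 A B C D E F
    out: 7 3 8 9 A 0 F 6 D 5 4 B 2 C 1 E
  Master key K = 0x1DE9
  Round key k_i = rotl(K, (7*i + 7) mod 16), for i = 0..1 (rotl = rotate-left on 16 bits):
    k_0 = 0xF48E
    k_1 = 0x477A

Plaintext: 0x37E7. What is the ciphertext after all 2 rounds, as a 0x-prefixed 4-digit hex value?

0xC25A

s_0 = plaintext = 0x37E7
s_1 = Round(s_0, k_0) = 0xE7C2
s_2 = Round(s_1, k_1) = 0xC25A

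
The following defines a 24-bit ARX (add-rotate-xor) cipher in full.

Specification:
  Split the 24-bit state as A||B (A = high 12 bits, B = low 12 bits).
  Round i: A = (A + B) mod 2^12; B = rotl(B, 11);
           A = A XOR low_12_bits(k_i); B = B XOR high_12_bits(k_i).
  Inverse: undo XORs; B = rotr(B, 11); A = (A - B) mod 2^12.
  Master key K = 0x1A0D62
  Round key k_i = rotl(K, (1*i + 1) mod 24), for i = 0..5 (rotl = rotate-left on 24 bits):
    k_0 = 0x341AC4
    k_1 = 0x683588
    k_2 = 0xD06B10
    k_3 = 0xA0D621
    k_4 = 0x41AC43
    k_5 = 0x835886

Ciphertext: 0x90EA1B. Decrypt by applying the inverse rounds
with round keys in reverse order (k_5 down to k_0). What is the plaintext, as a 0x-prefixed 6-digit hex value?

0xC35CA3

s_0 = ciphertext = 0x90EA1B
s_1 = InvRound(s_0, k_5) = 0xD2C45C
s_2 = InvRound(s_1, k_4) = 0x0E308C
s_3 = InvRound(s_2, k_3) = 0x1BF503
s_4 = InvRound(s_3, k_2) = 0xAA400B
s_5 = InvRound(s_4, k_1) = 0x21CD10
s_6 = InvRound(s_5, k_0) = 0xC35CA3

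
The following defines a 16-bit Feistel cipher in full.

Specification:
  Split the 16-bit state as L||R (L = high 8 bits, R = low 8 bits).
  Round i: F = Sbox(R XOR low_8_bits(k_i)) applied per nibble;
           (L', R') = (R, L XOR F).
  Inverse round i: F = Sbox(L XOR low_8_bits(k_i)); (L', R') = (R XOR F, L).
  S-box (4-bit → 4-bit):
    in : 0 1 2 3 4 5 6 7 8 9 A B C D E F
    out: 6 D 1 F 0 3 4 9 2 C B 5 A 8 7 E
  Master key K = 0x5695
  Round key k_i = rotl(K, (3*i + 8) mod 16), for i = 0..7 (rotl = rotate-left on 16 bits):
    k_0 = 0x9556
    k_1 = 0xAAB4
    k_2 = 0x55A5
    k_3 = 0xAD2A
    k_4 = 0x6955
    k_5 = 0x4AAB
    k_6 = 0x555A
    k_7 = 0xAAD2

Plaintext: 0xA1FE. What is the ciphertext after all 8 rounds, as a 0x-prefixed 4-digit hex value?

s_0 = plaintext = 0xA1FE
s_1 = Round(s_0, k_0) = 0xFE13
s_2 = Round(s_1, k_1) = 0x1347
s_3 = Round(s_2, k_2) = 0x4762
s_4 = Round(s_3, k_3) = 0x6245
s_5 = Round(s_4, k_4) = 0x45B4
s_6 = Round(s_5, k_5) = 0xB49B
s_7 = Round(s_6, k_6) = 0x9B19
s_8 = Round(s_7, k_7) = 0x193E

0x193E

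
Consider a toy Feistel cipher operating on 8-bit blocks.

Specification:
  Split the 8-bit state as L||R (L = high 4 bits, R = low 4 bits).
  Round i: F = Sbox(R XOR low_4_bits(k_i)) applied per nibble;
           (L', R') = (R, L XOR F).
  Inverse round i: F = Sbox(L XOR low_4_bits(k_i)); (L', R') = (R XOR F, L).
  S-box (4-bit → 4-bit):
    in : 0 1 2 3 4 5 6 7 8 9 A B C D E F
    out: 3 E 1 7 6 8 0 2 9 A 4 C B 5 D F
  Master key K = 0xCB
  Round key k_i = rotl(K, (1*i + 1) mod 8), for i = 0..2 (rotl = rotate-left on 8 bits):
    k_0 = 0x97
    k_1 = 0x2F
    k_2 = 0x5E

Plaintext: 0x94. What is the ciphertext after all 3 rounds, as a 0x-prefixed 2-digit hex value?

s_0 = plaintext = 0x94
s_1 = Round(s_0, k_0) = 0x4E
s_2 = Round(s_1, k_1) = 0xEA
s_3 = Round(s_2, k_2) = 0xA8

0xA8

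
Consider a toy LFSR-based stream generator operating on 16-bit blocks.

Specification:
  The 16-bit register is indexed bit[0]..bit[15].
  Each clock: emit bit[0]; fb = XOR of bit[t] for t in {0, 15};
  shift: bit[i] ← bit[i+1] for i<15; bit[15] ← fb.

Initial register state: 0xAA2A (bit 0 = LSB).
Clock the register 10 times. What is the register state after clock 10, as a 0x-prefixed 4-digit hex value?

reg_0 = 0xAA2A
clock 1: out=0, reg = 0xD515
clock 2: out=1, reg = 0x6A8A
clock 3: out=0, reg = 0x3545
clock 4: out=1, reg = 0x9AA2
clock 5: out=0, reg = 0xCD51
clock 6: out=1, reg = 0x66A8
clock 7: out=0, reg = 0x3354
clock 8: out=0, reg = 0x19AA
clock 9: out=0, reg = 0x0CD5
clock 10: out=1, reg = 0x866A

0x866A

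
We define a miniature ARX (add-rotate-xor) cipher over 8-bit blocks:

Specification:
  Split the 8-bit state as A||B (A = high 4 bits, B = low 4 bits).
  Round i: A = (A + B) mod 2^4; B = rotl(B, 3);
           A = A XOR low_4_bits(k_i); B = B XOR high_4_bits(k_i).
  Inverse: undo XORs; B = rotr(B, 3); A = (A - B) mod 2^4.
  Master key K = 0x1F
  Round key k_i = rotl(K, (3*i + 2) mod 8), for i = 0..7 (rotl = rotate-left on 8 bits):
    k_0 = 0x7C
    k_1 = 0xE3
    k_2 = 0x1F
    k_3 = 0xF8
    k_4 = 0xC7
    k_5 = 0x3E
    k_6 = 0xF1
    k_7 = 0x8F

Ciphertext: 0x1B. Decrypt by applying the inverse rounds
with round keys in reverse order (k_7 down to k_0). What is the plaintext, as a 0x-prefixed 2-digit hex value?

0x0B

s_0 = ciphertext = 0x1B
s_1 = InvRound(s_0, k_7) = 0x86
s_2 = InvRound(s_1, k_6) = 0x63
s_3 = InvRound(s_2, k_5) = 0x80
s_4 = InvRound(s_3, k_4) = 0x69
s_5 = InvRound(s_4, k_3) = 0x2C
s_6 = InvRound(s_5, k_2) = 0x2B
s_7 = InvRound(s_6, k_1) = 0x7A
s_8 = InvRound(s_7, k_0) = 0x0B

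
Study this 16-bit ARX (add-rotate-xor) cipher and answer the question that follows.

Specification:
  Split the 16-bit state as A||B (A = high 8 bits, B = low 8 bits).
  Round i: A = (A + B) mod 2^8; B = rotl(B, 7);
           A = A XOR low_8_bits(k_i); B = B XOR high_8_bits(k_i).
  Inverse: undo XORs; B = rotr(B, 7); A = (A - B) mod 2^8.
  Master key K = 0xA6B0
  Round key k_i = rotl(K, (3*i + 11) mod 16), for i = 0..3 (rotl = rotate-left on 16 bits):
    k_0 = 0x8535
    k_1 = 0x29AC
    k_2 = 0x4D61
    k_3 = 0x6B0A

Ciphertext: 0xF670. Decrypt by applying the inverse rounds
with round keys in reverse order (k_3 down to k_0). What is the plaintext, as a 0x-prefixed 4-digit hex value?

0xF774

s_0 = ciphertext = 0xF670
s_1 = InvRound(s_0, k_3) = 0xC636
s_2 = InvRound(s_1, k_2) = 0xB1F6
s_3 = InvRound(s_2, k_1) = 0x5EBF
s_4 = InvRound(s_3, k_0) = 0xF774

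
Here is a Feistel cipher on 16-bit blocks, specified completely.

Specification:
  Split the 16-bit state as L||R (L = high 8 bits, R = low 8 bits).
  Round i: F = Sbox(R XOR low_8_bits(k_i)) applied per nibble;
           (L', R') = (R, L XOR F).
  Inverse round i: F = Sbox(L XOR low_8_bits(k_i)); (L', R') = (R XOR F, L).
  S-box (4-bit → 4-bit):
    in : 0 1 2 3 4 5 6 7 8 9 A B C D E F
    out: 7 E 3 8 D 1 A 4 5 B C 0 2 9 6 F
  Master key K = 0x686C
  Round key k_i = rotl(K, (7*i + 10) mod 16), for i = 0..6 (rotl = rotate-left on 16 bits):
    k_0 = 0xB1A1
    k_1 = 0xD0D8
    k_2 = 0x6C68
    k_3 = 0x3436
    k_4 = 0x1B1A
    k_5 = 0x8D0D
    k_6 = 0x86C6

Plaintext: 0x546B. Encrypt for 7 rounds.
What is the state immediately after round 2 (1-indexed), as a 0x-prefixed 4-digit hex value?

s_0 = plaintext = 0x546B
s_1 = Round(s_0, k_0) = 0x6B78
s_2 = Round(s_1, k_1) = 0x78AC
s_3 = Round(s_2, k_2) = 0xAC55
s_4 = Round(s_3, k_3) = 0x5504
s_5 = Round(s_4, k_4) = 0x04B3
s_6 = Round(s_5, k_5) = 0xB302
s_7 = Round(s_6, k_6) = 0x029E

0x78AC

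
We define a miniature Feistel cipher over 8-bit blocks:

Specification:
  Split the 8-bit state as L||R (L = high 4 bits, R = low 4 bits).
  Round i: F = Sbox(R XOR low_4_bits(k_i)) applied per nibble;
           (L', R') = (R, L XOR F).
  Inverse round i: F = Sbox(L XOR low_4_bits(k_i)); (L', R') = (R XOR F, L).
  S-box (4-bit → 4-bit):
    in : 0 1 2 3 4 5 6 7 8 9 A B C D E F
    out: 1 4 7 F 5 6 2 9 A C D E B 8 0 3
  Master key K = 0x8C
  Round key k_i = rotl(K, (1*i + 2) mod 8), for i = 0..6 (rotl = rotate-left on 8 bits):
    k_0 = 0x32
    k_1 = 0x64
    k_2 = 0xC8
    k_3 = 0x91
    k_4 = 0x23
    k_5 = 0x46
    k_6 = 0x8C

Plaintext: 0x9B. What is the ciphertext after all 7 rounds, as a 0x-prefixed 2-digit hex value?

0x43

s_0 = plaintext = 0x9B
s_1 = Round(s_0, k_0) = 0xB5
s_2 = Round(s_1, k_1) = 0x5F
s_3 = Round(s_2, k_2) = 0xFC
s_4 = Round(s_3, k_3) = 0xC7
s_5 = Round(s_4, k_4) = 0x79
s_6 = Round(s_5, k_5) = 0x94
s_7 = Round(s_6, k_6) = 0x43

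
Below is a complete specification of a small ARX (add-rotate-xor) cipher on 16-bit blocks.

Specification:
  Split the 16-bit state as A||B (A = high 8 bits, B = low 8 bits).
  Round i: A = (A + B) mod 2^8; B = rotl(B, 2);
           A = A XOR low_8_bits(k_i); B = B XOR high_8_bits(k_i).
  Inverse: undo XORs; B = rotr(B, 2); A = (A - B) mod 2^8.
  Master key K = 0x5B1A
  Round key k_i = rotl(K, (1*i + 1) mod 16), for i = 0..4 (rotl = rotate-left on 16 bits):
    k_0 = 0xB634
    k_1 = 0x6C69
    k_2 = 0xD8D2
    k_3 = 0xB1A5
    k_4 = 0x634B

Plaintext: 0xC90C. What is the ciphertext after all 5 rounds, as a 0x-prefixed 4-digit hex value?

s_0 = plaintext = 0xC90C
s_1 = Round(s_0, k_0) = 0xE186
s_2 = Round(s_1, k_1) = 0x0E76
s_3 = Round(s_2, k_2) = 0x5601
s_4 = Round(s_3, k_3) = 0xF2B5
s_5 = Round(s_4, k_4) = 0xECB5

0xECB5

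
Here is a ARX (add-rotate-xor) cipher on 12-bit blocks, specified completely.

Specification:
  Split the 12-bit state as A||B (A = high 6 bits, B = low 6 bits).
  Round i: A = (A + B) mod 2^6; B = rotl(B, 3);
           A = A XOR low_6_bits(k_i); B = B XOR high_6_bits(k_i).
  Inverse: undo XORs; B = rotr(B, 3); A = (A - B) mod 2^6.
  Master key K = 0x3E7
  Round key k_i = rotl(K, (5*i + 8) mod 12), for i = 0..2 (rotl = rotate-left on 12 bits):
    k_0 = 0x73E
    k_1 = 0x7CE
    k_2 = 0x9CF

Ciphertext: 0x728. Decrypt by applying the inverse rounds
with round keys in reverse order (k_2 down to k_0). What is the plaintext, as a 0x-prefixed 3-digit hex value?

s_0 = ciphertext = 0x728
s_1 = InvRound(s_0, k_2) = 0x6B9
s_2 = InvRound(s_1, k_1) = 0x834
s_3 = InvRound(s_2, k_0) = 0x645

0x645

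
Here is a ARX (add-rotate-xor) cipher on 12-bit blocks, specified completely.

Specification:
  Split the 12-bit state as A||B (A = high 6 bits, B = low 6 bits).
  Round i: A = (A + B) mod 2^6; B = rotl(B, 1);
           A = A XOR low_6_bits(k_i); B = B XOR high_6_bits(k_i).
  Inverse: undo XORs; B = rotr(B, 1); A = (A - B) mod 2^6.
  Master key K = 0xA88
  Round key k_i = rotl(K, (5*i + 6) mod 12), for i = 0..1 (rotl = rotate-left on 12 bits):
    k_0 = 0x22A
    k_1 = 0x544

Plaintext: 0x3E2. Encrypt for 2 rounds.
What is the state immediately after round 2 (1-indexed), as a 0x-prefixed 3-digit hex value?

s_0 = plaintext = 0x3E2
s_1 = Round(s_0, k_0) = 0x6CD
s_2 = Round(s_1, k_1) = 0xB0F

0xB0F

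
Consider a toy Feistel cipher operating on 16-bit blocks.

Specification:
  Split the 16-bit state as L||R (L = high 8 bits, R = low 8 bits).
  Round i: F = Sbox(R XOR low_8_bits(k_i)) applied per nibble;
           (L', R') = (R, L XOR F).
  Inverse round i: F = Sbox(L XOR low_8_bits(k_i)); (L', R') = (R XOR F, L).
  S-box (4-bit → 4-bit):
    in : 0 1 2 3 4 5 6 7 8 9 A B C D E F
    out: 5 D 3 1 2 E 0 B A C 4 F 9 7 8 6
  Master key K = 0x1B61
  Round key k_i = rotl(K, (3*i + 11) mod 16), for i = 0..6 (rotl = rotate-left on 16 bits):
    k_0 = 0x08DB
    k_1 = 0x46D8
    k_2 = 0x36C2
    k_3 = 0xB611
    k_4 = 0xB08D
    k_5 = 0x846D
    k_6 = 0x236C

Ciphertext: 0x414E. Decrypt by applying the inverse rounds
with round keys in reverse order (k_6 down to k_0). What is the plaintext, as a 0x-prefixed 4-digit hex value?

s_0 = ciphertext = 0x414E
s_1 = InvRound(s_0, k_6) = 0x7941
s_2 = InvRound(s_1, k_5) = 0x9379
s_3 = InvRound(s_2, k_4) = 0xA193
s_4 = InvRound(s_3, k_3) = 0x66A1
s_5 = InvRound(s_4, k_2) = 0xE366
s_6 = InvRound(s_5, k_1) = 0x79E3
s_7 = InvRound(s_6, k_0) = 0xA079

0xA079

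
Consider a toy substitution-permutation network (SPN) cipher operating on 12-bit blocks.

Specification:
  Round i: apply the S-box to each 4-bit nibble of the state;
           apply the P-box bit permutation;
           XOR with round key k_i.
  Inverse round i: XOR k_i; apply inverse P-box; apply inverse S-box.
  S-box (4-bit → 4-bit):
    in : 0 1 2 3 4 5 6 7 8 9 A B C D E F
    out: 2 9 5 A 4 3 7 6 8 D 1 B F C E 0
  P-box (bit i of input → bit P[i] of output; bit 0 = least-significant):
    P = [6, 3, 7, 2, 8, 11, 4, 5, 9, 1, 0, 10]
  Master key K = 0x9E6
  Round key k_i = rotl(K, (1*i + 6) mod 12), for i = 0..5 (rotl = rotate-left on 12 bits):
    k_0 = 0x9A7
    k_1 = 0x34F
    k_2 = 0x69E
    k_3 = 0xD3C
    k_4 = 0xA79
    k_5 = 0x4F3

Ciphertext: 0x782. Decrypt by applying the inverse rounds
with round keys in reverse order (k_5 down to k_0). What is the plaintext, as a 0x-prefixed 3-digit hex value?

0xDCE

s_0 = ciphertext = 0x782
s_1 = InvRound(s_0, k_5) = 0x29A
s_2 = InvRound(s_1, k_4) = 0x732
s_3 = InvRound(s_2, k_3) = 0x503
s_4 = InvRound(s_3, k_2) = 0x22E
s_5 = InvRound(s_4, k_1) = 0x41A
s_6 = InvRound(s_5, k_0) = 0xDCE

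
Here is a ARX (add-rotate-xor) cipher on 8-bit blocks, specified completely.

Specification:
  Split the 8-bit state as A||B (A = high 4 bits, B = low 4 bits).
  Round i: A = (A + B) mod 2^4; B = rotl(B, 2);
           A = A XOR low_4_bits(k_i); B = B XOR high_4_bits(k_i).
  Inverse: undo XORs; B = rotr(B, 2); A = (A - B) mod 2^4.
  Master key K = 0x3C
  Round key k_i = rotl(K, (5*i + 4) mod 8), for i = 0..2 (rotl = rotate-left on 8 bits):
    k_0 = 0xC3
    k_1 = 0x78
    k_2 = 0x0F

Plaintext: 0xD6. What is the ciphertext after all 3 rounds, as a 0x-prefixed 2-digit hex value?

0x08

s_0 = plaintext = 0xD6
s_1 = Round(s_0, k_0) = 0x05
s_2 = Round(s_1, k_1) = 0xD2
s_3 = Round(s_2, k_2) = 0x08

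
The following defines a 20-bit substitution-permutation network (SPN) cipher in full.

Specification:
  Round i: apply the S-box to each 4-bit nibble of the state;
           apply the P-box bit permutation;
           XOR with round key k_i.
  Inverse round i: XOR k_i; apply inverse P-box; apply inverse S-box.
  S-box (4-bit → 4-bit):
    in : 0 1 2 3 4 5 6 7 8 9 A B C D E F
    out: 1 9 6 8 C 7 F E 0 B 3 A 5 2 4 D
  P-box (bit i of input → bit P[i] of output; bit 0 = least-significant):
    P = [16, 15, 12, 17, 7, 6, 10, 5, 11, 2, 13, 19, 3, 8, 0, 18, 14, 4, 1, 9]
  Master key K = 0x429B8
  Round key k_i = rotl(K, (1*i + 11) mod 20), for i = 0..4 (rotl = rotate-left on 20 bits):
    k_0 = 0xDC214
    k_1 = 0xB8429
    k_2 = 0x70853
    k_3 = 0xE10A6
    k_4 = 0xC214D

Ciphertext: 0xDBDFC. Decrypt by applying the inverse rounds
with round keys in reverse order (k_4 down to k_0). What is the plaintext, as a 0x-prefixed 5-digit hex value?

s_0 = ciphertext = 0xDBDFC
s_1 = InvRound(s_0, k_4) = 0xDE0F5
s_2 = InvRound(s_1, k_3) = 0x5EED6
s_3 = InvRound(s_2, k_2) = 0x1E2CB
s_4 = InvRound(s_3, k_1) = 0xF8463
s_5 = InvRound(s_4, k_0) = 0x6ED73

0x6ED73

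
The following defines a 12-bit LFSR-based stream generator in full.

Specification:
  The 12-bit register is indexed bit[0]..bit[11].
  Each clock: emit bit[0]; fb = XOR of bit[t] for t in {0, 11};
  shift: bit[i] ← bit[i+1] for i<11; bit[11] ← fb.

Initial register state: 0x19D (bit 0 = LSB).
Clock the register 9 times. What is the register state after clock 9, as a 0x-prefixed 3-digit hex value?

0x458

reg_0 = 0x19D
clock 1: out=1, reg = 0x8CE
clock 2: out=0, reg = 0xC67
clock 3: out=1, reg = 0x633
clock 4: out=1, reg = 0xB19
clock 5: out=1, reg = 0x58C
clock 6: out=0, reg = 0x2C6
clock 7: out=0, reg = 0x163
clock 8: out=1, reg = 0x8B1
clock 9: out=1, reg = 0x458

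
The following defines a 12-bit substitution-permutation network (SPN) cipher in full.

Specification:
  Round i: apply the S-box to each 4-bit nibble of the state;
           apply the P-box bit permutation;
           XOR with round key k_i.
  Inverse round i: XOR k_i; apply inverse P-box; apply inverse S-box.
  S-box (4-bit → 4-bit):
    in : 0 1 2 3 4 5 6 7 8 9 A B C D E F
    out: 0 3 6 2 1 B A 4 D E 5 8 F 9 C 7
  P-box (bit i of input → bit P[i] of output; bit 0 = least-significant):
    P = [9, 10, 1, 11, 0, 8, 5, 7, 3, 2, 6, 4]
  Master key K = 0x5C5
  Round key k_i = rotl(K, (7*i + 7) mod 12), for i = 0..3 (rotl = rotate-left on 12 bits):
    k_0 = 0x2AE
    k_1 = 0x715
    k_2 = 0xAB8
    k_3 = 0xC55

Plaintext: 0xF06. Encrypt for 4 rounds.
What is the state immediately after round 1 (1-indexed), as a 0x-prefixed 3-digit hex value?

s_0 = plaintext = 0xF06
s_1 = Round(s_0, k_0) = 0xEE2
s_2 = Round(s_1, k_1) = 0x3E7
s_3 = Round(s_2, k_2) = 0xA1E
s_4 = Round(s_3, k_3) = 0x51E

0xEE2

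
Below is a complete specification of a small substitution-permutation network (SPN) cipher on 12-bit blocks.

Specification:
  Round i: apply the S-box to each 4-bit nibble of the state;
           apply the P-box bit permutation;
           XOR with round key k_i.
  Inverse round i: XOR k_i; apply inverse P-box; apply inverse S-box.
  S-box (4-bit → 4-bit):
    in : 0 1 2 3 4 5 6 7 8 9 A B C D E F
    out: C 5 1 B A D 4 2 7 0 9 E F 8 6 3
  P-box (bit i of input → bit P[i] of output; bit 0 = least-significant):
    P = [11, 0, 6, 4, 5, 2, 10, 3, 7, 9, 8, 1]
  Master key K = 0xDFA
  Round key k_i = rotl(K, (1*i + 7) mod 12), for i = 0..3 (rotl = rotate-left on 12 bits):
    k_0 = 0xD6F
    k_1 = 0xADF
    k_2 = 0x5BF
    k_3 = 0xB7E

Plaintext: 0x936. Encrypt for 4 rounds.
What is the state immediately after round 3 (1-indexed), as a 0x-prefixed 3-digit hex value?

s_0 = plaintext = 0x936
s_1 = Round(s_0, k_0) = 0xD03
s_2 = Round(s_1, k_1) = 0x6C4
s_3 = Round(s_2, k_2) = 0x082
s_4 = Round(s_3, k_3) = 0x658

0x082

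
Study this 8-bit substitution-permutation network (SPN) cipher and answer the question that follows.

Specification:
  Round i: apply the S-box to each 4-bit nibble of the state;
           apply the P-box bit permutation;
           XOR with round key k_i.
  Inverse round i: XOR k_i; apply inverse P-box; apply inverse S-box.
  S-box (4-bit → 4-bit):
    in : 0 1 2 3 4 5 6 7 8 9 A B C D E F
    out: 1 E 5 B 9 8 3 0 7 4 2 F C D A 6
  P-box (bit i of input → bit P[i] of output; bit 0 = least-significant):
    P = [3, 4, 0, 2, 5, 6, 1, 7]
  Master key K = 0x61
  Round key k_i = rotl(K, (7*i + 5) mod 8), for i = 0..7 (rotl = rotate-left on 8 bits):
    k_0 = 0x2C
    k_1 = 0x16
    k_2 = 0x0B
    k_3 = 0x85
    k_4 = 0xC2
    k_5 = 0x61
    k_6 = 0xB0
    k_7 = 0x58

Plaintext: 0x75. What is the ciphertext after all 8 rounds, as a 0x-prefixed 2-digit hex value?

s_0 = plaintext = 0x75
s_1 = Round(s_0, k_0) = 0x28
s_2 = Round(s_1, k_1) = 0x2D
s_3 = Round(s_2, k_2) = 0x24
s_4 = Round(s_3, k_3) = 0xAB
s_5 = Round(s_4, k_4) = 0x9F
s_6 = Round(s_5, k_5) = 0x72
s_7 = Round(s_6, k_6) = 0xB9
s_8 = Round(s_7, k_7) = 0xBB

0xBB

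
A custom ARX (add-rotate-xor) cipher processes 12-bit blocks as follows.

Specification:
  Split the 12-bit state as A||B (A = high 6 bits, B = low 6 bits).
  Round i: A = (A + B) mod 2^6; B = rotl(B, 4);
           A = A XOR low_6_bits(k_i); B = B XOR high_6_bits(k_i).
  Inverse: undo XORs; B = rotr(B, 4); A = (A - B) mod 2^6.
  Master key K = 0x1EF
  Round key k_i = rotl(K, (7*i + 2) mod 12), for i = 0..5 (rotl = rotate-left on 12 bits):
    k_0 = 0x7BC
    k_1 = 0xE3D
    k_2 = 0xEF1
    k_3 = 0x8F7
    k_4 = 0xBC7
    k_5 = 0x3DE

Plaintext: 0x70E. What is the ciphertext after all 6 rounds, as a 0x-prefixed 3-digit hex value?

s_0 = plaintext = 0x70E
s_1 = Round(s_0, k_0) = 0x5BD
s_2 = Round(s_1, k_1) = 0xBA7
s_3 = Round(s_2, k_2) = 0x902
s_4 = Round(s_3, k_3) = 0x443
s_5 = Round(s_4, k_4) = 0x4DF
s_6 = Round(s_5, k_5) = 0xB38

0xB38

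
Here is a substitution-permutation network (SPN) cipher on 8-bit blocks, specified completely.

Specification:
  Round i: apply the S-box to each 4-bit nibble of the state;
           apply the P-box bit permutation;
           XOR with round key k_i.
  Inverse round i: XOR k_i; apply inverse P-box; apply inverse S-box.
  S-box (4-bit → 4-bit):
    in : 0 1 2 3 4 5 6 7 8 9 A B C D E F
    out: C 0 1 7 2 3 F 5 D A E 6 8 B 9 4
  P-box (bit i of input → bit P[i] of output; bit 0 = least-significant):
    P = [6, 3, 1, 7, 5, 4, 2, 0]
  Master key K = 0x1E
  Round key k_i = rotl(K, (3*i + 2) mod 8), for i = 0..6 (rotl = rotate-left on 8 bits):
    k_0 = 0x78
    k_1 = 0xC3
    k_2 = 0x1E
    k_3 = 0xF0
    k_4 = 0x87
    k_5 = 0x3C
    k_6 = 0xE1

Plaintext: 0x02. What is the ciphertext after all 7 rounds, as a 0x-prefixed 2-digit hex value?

0xC7

s_0 = plaintext = 0x02
s_1 = Round(s_0, k_0) = 0x3D
s_2 = Round(s_1, k_1) = 0x3F
s_3 = Round(s_2, k_2) = 0x28
s_4 = Round(s_3, k_3) = 0x12
s_5 = Round(s_4, k_4) = 0xC7
s_6 = Round(s_5, k_5) = 0x7F
s_7 = Round(s_6, k_6) = 0xC7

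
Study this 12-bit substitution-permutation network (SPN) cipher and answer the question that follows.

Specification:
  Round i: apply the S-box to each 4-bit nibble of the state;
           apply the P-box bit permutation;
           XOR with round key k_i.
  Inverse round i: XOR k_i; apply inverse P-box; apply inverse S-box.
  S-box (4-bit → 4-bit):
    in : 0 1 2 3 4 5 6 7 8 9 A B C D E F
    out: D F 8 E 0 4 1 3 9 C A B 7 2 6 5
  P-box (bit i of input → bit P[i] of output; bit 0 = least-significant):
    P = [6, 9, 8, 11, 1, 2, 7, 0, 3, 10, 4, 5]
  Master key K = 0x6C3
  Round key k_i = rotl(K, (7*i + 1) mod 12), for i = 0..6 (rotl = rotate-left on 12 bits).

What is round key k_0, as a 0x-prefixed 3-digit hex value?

K = 0x6C3
k_0 = rotl(K, (7*0+1) mod 12) = rotl(K, 1) = 0xD86

0xD86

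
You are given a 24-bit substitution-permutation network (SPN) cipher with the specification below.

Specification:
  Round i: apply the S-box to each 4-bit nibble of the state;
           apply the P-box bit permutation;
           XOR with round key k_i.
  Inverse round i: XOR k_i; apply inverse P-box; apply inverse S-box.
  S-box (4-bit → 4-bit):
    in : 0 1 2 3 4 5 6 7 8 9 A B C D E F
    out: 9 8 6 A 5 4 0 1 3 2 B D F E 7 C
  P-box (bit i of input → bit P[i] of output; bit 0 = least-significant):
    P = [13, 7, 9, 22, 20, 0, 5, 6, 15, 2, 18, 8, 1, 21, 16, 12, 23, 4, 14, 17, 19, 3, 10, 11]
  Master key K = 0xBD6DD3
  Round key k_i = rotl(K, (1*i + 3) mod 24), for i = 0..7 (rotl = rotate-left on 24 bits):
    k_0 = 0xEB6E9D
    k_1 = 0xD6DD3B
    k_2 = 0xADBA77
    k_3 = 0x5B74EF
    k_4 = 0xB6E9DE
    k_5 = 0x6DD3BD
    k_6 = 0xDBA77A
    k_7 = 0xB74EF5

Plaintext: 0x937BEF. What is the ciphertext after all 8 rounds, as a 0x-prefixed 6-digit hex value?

s_0 = plaintext = 0x937BEF
s_1 = Round(s_0, k_0) = 0xBDEDA6
s_2 = Round(s_1, k_1) = 0xE9906C
s_3 = Round(s_2, k_2) = 0xC51DEF
s_4 = Round(s_3, k_3) = 0x072BC2
s_5 = Round(s_4, k_4) = 0x0B623F
s_6 = Round(s_5, k_5) = 0xA399F8
s_7 = Round(s_6, k_6) = 0xF18F86
s_8 = Round(s_7, k_7) = 0x8143F6

0x8143F6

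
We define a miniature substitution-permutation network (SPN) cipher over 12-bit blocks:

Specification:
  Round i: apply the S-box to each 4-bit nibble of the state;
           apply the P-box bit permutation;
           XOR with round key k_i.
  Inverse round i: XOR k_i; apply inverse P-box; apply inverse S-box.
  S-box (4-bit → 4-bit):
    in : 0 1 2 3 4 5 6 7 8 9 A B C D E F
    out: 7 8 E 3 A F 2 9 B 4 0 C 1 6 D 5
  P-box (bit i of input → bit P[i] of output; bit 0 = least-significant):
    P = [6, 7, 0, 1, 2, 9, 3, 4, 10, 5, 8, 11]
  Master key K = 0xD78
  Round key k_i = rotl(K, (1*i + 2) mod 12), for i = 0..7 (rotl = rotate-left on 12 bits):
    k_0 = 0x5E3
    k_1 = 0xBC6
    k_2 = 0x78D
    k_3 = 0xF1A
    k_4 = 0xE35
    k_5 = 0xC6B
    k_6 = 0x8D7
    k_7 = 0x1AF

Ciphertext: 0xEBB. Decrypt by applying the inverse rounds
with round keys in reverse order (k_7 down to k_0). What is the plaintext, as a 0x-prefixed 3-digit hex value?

0x632

s_0 = ciphertext = 0xEBB
s_1 = InvRound(s_0, k_7) = 0xE8A
s_2 = InvRound(s_1, k_6) = 0xC5F
s_3 = InvRound(s_2, k_5) = 0x67A
s_4 = InvRound(s_3, k_4) = 0x1FE
s_5 = InvRound(s_4, k_3) = 0x833
s_6 = InvRound(s_5, k_2) = 0x554
s_7 = InvRound(s_6, k_1) = 0x744
s_8 = InvRound(s_7, k_0) = 0x632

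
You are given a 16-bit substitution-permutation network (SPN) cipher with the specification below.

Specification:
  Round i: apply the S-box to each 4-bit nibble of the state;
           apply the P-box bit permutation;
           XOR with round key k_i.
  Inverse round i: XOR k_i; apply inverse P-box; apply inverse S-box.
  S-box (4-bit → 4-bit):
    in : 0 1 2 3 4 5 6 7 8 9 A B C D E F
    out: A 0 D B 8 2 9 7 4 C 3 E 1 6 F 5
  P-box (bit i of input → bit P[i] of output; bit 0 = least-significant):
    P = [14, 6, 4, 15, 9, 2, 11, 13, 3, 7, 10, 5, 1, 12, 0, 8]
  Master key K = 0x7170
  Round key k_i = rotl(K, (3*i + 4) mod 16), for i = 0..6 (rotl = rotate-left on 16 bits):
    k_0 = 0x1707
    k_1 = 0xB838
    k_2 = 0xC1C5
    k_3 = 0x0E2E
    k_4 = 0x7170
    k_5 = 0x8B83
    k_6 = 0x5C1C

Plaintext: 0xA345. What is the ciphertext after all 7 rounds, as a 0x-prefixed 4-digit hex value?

0xB589

s_0 = plaintext = 0xA345
s_1 = Round(s_0, k_0) = 0x27ED
s_2 = Round(s_1, k_1) = 0x97E7
s_3 = Round(s_2, k_2) = 0xAE18
s_4 = Round(s_3, k_3) = 0x1A94
s_5 = Round(s_4, k_4) = 0xD9F8
s_6 = Round(s_5, k_5) = 0x95B2
s_7 = Round(s_6, k_6) = 0xB589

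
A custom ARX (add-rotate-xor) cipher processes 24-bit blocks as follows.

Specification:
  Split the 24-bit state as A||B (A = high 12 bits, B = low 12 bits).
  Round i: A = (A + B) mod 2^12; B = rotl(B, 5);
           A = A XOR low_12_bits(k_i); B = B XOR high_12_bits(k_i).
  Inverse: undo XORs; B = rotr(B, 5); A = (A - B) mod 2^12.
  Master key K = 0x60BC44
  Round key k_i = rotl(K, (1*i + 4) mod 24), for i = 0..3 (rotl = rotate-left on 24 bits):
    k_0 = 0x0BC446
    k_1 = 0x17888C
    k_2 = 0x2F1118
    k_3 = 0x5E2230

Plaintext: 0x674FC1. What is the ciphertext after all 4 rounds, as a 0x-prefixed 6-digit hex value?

0x45EF85

s_0 = plaintext = 0x674FC1
s_1 = Round(s_0, k_0) = 0x273883
s_2 = Round(s_1, k_1) = 0x27A109
s_3 = Round(s_2, k_2) = 0x29B3D3
s_4 = Round(s_3, k_3) = 0x45EF85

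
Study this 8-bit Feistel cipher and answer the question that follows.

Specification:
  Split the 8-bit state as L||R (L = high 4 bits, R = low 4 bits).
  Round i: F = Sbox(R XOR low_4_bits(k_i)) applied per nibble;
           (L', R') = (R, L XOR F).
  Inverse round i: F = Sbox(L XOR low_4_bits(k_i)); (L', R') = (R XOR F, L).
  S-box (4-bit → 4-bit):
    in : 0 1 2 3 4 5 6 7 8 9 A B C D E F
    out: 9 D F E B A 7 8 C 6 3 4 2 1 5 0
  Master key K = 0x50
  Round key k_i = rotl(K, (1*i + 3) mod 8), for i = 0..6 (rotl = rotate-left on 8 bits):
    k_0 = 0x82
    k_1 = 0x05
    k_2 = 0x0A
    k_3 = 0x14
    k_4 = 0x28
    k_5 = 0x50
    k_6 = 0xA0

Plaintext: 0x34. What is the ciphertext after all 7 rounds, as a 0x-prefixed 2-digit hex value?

0x1C

s_0 = plaintext = 0x34
s_1 = Round(s_0, k_0) = 0x44
s_2 = Round(s_1, k_1) = 0x49
s_3 = Round(s_2, k_2) = 0x9A
s_4 = Round(s_3, k_3) = 0xAC
s_5 = Round(s_4, k_4) = 0xC1
s_6 = Round(s_5, k_5) = 0x11
s_7 = Round(s_6, k_6) = 0x1C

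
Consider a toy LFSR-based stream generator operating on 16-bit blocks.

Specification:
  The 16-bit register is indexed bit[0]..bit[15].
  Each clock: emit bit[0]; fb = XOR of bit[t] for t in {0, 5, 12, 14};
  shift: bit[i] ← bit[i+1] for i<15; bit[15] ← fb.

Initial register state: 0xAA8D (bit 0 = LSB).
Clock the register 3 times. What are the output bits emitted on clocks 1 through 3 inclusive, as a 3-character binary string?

reg_0 = 0xAA8D
clock 1: out=1, reg = 0xD546
clock 2: out=0, reg = 0x6AA3
clock 3: out=1, reg = 0xB551

101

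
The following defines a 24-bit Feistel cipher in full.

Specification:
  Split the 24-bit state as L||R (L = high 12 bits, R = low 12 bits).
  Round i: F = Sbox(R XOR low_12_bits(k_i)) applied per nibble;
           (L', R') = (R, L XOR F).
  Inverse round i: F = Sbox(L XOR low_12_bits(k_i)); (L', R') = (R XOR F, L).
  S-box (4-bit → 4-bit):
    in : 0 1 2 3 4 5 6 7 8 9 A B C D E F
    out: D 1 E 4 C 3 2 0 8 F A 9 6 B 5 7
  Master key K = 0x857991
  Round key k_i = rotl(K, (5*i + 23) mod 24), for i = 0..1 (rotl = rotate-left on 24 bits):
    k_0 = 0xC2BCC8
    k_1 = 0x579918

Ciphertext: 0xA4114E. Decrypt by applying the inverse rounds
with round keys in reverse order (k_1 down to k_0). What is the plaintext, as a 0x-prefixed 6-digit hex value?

0x5DE571

s_0 = ciphertext = 0xA4114E
s_1 = InvRound(s_0, k_1) = 0x571A41
s_2 = InvRound(s_1, k_0) = 0x5DE571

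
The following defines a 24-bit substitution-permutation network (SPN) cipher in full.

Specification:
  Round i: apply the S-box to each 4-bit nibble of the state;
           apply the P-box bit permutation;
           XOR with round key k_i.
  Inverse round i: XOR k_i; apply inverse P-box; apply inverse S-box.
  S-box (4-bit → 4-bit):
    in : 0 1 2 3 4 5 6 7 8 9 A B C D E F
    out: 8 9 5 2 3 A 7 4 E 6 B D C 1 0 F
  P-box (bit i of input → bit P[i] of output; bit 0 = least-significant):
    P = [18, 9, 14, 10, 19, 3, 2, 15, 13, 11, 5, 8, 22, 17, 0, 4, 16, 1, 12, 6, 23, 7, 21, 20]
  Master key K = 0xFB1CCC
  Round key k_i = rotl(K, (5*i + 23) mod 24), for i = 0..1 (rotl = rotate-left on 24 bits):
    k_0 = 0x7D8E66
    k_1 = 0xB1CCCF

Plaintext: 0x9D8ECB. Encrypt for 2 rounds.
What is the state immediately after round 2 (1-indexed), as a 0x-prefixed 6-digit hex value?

0xEA6701

s_0 = plaintext = 0x9D8ECB
s_1 = Round(s_0, k_0) = 0x5A4AF3
s_2 = Round(s_1, k_1) = 0xEA6701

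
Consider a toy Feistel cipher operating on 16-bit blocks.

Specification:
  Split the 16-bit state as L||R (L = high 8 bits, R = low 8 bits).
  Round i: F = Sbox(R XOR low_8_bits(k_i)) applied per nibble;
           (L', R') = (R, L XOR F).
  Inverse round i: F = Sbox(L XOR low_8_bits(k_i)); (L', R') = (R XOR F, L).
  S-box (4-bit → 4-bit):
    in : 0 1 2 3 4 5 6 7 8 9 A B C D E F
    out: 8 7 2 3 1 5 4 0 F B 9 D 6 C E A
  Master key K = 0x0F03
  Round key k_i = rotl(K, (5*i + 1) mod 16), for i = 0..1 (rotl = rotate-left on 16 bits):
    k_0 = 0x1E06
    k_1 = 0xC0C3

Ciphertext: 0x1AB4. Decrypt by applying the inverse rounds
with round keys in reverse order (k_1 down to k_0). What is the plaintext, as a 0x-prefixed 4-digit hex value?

0x117F

s_0 = ciphertext = 0x1AB4
s_1 = InvRound(s_0, k_1) = 0x7F1A
s_2 = InvRound(s_1, k_0) = 0x117F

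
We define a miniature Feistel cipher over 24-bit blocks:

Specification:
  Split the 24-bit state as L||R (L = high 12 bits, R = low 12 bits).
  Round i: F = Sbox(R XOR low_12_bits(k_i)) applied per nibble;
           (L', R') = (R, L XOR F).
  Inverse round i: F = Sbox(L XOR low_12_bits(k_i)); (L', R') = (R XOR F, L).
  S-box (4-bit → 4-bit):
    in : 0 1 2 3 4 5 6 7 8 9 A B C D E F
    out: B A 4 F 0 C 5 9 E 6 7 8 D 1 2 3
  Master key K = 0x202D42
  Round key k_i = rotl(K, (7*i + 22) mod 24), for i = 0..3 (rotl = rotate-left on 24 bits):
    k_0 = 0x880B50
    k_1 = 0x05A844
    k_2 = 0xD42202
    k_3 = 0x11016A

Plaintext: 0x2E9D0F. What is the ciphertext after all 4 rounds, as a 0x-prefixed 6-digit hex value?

0xAE96B2

s_0 = plaintext = 0x2E9D0F
s_1 = Round(s_0, k_0) = 0xD0F72A
s_2 = Round(s_1, k_1) = 0x72AE5D
s_3 = Round(s_2, k_2) = 0xE5DAE9
s_4 = Round(s_3, k_3) = 0xAE96B2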